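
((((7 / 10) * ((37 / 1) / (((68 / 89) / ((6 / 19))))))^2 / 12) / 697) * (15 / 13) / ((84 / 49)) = 11158320621 / 1210016088320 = 0.01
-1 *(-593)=593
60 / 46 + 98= 2284 / 23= 99.30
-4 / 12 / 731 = -1 / 2193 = -0.00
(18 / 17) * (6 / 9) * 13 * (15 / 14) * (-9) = -10530 / 119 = -88.49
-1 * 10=-10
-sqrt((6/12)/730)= -sqrt(365)/730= -0.03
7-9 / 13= 82 / 13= 6.31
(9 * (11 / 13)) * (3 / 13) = 297 / 169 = 1.76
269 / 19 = 14.16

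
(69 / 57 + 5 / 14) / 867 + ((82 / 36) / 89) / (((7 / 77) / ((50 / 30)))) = 43504726 / 92364111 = 0.47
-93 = -93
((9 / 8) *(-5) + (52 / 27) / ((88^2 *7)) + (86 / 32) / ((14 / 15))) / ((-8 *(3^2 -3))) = 2009179 / 35126784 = 0.06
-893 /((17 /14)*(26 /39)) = -18753 /17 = -1103.12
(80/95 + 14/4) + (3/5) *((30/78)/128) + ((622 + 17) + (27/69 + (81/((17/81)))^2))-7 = 31436008909247/210151552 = 149587.33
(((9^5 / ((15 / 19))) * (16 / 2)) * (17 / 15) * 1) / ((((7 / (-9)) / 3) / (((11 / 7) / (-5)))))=822077.77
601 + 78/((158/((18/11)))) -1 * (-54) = 569897/869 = 655.81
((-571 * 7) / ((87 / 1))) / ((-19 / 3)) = 3997 / 551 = 7.25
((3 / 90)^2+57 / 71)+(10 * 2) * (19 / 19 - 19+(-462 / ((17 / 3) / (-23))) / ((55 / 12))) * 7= 59484616507 / 1086300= 54758.92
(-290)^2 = 84100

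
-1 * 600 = -600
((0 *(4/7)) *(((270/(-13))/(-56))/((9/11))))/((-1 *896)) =0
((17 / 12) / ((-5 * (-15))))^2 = 289 / 810000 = 0.00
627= 627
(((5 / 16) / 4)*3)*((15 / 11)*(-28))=-1575 / 176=-8.95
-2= -2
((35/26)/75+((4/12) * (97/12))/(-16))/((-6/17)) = 95761/224640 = 0.43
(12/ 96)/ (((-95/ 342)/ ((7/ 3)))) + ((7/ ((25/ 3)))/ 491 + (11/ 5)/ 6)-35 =-35.68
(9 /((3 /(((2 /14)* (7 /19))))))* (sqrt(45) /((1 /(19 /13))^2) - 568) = -1704 /19 + 171* sqrt(5) /169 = -87.42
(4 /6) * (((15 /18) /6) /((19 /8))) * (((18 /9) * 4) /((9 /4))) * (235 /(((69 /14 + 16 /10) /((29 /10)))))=30531200 /2109969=14.47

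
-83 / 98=-0.85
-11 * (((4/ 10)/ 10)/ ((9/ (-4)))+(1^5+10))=-27181/ 225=-120.80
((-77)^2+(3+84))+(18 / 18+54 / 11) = 66241 / 11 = 6021.91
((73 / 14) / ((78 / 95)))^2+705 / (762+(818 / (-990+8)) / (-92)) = 1693449585878065 / 41046367379472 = 41.26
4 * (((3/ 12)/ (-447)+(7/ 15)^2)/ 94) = 29129/ 3151350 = 0.01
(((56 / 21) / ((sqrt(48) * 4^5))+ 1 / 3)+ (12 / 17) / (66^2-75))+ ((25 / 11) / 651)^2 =sqrt(3) / 4608+ 414886816072 / 1243999603539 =0.33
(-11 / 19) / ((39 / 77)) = -847 / 741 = -1.14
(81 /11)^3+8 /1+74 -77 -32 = 495504 /1331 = 372.28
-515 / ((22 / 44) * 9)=-1030 / 9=-114.44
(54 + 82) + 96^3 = 884872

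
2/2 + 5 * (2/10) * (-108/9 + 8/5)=-47/5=-9.40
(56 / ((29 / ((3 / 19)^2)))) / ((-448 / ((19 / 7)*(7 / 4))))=-9 / 17632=-0.00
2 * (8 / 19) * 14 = 224 / 19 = 11.79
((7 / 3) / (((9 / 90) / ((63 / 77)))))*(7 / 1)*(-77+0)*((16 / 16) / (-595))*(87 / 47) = 25578 / 799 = 32.01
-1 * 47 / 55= -0.85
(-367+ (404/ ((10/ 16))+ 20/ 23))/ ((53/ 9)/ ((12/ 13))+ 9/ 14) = 24366636/ 610535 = 39.91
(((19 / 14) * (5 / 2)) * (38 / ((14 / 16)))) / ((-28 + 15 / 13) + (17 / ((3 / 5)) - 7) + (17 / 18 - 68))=-1689480 / 832069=-2.03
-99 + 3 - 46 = -142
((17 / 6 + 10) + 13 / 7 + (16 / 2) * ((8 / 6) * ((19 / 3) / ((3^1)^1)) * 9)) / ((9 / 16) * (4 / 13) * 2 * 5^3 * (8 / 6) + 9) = 2327 / 714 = 3.26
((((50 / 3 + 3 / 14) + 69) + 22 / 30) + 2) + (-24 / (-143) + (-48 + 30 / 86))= 17703997 / 430430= 41.13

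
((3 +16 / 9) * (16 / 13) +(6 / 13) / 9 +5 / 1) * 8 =10232 / 117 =87.45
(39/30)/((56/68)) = 221/140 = 1.58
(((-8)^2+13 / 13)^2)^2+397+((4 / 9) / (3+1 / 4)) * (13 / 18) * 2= 1445932798 / 81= 17851022.20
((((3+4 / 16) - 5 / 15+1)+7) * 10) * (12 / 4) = 327.50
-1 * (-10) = 10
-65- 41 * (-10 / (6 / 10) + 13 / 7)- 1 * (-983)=1525.19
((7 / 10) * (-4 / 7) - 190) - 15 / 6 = -192.90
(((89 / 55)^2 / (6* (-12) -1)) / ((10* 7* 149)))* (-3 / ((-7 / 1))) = -0.00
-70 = -70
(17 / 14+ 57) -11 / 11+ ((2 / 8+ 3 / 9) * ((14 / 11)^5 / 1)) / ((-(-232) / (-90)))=3691641099 / 65386706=56.46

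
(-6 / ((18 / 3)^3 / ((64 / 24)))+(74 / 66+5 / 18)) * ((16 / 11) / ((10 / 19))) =59812 / 16335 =3.66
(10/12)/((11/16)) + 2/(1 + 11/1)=91/66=1.38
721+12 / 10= 3611 / 5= 722.20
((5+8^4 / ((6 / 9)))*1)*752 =4624048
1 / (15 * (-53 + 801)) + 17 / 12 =3974 / 2805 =1.42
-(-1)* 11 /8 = 1.38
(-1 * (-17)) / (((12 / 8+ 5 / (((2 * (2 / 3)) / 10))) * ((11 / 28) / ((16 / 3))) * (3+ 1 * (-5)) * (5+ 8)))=-3808 / 16731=-0.23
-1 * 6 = -6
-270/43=-6.28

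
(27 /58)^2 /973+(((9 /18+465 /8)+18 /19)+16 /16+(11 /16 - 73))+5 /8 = -2764956643 /248761072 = -11.11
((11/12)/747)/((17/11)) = 121/152388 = 0.00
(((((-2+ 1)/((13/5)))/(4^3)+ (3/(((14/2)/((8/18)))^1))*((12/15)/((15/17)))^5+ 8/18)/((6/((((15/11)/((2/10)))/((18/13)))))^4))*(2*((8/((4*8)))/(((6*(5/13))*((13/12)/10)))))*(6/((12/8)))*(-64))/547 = -50568395120366513/214508082171952800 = -0.24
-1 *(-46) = 46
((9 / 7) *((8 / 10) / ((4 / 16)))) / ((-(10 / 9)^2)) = -2916 / 875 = -3.33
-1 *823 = -823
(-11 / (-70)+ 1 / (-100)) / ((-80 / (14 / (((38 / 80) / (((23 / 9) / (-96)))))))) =2369 / 1641600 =0.00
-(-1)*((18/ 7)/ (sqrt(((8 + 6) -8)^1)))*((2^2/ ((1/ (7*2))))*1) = 24*sqrt(6) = 58.79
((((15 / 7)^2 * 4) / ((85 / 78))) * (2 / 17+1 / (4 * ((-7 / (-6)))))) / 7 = 554580 / 693889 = 0.80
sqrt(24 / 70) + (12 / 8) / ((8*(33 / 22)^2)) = 1 / 12 + 2*sqrt(105) / 35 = 0.67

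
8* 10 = 80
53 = 53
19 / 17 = 1.12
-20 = -20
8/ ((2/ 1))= 4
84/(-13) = -84/13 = -6.46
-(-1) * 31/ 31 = 1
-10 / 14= -5 / 7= -0.71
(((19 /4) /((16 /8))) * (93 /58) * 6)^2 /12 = 9366867 /215296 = 43.51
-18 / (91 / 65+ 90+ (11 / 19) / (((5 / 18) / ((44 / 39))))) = -22230 / 115783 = -0.19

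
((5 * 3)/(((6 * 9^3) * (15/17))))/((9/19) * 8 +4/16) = 646/671409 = 0.00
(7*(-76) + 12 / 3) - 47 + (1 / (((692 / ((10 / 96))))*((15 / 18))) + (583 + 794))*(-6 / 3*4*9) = -69005557 / 692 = -99719.01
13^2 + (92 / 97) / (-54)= 442565 / 2619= 168.98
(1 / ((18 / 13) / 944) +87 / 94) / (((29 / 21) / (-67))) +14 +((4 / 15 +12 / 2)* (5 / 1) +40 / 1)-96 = -270966155 / 8178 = -33133.55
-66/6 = -11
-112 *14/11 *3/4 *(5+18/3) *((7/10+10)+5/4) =-70266/5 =-14053.20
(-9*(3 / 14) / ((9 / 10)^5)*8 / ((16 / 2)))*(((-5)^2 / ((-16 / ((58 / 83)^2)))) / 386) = 131406250 / 20354494293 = 0.01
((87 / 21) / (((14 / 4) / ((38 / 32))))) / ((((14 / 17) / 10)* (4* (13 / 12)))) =140505 / 35672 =3.94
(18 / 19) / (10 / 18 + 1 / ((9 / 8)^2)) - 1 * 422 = -872504 / 2071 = -421.30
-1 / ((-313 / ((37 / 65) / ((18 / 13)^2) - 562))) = -909959 / 507060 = -1.79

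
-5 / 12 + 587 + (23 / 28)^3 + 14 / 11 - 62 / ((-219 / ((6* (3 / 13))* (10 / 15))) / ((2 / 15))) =588.45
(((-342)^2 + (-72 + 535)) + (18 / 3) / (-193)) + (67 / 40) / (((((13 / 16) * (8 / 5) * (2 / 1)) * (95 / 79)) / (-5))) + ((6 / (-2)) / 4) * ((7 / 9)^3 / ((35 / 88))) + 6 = 117429.40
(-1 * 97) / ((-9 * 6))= 97 / 54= 1.80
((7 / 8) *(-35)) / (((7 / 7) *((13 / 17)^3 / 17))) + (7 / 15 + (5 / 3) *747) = 21415157 / 263640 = 81.23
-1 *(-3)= 3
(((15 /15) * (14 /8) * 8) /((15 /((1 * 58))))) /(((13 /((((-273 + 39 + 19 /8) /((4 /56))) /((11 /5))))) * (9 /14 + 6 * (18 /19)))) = -41200474 /42471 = -970.08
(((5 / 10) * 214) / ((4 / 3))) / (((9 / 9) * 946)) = 321 / 3784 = 0.08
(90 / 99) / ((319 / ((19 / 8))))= 0.01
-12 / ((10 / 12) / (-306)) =22032 / 5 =4406.40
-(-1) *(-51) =-51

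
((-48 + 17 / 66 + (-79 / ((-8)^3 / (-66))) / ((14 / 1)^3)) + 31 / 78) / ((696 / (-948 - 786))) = 4123701900323 / 34957418496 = 117.96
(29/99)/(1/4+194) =116/76923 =0.00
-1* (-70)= 70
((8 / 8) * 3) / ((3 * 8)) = 1 / 8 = 0.12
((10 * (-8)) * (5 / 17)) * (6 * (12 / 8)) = -3600 / 17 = -211.76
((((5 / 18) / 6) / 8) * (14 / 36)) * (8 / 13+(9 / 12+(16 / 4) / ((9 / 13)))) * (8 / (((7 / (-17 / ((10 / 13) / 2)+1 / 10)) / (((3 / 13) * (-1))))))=163807 / 876096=0.19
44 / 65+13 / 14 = 1461 / 910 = 1.61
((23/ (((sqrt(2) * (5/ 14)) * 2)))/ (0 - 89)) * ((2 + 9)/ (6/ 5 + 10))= -253 * sqrt(2)/ 1424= -0.25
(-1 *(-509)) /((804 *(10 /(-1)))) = -509 /8040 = -0.06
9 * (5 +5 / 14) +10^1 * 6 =1515 / 14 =108.21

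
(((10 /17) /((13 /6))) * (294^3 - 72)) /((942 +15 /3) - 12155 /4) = -2032968960 /616369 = -3298.30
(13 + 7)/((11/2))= 40/11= 3.64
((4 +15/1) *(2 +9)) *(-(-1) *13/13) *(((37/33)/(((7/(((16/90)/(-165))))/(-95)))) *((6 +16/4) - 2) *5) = 854848/6237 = 137.06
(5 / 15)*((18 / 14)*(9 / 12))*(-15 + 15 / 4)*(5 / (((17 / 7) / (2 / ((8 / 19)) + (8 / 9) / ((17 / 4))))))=-36.92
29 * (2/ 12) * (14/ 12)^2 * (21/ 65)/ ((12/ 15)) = 9947/ 3744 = 2.66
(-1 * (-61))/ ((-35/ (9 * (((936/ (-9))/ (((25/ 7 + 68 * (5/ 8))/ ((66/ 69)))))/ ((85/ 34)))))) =1674816/ 123625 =13.55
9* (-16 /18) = -8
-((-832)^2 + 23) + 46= -692201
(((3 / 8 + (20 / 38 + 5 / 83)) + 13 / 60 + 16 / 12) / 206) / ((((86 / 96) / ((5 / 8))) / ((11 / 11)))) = 475287 / 55876264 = 0.01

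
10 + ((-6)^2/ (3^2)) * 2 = 18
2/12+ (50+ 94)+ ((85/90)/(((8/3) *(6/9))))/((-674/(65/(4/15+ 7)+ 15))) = 508318165/3526368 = 144.15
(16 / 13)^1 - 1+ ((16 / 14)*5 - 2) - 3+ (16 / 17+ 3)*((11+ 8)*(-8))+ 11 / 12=-11086367 / 18564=-597.20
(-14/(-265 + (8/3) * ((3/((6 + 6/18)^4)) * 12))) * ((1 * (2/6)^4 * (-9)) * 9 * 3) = -5473482/34527289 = -0.16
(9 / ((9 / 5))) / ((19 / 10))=50 / 19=2.63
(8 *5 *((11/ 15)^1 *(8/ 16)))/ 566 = 22/ 849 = 0.03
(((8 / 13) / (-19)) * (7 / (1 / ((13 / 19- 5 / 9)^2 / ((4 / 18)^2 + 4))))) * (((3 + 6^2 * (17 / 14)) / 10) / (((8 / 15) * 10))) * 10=-118701 / 14623388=-0.01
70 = 70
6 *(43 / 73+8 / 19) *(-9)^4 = 55151766 / 1387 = 39763.35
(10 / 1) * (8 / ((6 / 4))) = 160 / 3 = 53.33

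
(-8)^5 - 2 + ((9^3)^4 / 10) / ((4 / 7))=1977005444567 / 40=49425136114.18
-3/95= -0.03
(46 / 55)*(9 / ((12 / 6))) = 207 / 55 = 3.76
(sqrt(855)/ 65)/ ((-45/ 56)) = -0.56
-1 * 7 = -7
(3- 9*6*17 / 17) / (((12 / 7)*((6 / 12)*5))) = -119 / 10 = -11.90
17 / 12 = 1.42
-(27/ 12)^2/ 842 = -81/ 13472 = -0.01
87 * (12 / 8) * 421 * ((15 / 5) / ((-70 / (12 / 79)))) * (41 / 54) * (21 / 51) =-1501707 / 13430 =-111.82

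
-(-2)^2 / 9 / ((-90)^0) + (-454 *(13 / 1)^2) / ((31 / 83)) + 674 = -57126400 / 279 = -204754.12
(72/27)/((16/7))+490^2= 1440607/6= 240101.17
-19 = -19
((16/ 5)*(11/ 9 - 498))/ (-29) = 71536/ 1305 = 54.82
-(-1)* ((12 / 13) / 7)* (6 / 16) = 9 / 182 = 0.05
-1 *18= -18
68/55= 1.24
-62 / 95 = -0.65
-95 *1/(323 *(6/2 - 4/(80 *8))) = -800/8143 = -0.10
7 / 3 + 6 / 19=151 / 57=2.65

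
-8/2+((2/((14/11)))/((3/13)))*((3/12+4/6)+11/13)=2017/252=8.00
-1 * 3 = -3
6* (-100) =-600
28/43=0.65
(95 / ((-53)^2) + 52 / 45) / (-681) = -150343 / 86081805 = -0.00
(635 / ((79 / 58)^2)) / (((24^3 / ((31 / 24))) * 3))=16555085 / 1552960512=0.01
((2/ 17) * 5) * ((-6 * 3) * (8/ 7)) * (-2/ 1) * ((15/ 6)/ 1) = 7200/ 119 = 60.50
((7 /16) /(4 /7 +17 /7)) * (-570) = -665 /8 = -83.12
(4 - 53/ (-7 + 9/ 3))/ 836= 69/ 3344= 0.02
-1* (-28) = 28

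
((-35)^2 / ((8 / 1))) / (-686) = -25 / 112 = -0.22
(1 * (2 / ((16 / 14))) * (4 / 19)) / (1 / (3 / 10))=0.11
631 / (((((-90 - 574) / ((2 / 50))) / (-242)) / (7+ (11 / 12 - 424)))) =-3827.52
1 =1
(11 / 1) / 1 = 11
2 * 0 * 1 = 0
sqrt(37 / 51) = sqrt(1887) / 51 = 0.85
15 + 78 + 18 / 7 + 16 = 781 / 7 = 111.57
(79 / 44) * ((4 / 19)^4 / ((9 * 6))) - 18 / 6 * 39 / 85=-4528309549 / 3289953645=-1.38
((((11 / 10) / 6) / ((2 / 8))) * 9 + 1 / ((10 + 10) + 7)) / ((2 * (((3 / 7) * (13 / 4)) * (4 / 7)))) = 21952 / 5265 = 4.17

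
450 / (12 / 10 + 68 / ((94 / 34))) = 52875 / 3031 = 17.44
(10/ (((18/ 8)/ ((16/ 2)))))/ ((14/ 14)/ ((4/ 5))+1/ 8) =2560/ 99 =25.86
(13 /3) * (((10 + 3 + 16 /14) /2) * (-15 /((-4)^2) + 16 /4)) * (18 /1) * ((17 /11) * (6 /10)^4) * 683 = 2310786387 /10000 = 231078.64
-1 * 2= -2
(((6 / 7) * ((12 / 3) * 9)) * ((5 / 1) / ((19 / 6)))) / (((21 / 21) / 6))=38880 / 133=292.33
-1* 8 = -8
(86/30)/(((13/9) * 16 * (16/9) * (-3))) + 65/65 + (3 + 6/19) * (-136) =-142262713/316160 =-449.97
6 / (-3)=-2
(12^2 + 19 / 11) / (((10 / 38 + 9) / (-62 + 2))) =-456855 / 484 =-943.92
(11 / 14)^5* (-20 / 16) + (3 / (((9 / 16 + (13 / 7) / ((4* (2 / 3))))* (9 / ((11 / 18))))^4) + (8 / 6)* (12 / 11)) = 144982680855743339734753 / 134211004329961740246912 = 1.08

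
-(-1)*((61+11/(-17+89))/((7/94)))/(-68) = -1739/144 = -12.08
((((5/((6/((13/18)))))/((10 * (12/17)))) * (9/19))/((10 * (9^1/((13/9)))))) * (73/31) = 209729/137401920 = 0.00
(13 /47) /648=13 /30456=0.00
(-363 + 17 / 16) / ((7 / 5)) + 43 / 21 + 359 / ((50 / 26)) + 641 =685441 / 1200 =571.20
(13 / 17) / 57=13 / 969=0.01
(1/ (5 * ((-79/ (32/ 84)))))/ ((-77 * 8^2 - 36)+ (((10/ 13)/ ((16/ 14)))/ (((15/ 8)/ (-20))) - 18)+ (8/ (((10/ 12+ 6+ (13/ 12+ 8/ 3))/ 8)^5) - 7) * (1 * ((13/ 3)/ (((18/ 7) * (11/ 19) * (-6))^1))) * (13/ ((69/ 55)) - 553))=140827503285591408/ 921706960990187200538045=0.00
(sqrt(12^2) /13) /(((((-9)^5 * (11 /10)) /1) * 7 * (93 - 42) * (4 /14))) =-20 /143548119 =-0.00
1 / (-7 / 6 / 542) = -464.57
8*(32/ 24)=32/ 3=10.67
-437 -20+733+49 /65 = 17989 /65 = 276.75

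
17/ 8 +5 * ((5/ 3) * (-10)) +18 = -1517/ 24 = -63.21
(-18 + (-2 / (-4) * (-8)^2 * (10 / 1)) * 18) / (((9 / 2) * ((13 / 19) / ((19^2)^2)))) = 3159502324 / 13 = 243038640.31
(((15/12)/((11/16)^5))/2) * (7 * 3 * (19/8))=202.95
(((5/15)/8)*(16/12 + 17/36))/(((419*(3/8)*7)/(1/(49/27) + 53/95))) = 33553/442360926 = 0.00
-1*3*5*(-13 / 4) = 195 / 4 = 48.75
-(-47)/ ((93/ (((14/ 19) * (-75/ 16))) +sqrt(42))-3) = -2.00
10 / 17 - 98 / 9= -1576 / 153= -10.30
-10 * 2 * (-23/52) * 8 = 920/13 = 70.77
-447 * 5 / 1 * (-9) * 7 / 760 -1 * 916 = -111071 / 152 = -730.73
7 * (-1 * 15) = -105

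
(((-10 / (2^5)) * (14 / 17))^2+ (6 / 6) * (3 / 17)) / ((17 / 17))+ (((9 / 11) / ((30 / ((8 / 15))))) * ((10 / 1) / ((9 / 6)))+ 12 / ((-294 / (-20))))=172868029 / 149540160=1.16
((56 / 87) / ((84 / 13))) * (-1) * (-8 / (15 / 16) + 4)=1768 / 3915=0.45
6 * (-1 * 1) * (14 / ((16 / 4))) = -21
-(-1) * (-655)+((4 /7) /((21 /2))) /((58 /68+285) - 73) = -655.00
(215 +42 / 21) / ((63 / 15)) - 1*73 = -64 / 3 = -21.33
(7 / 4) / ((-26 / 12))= -21 / 26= -0.81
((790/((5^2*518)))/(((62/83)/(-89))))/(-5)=583573/401450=1.45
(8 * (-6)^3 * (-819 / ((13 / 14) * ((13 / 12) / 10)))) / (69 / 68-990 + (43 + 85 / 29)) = -120220692480 / 8058713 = -14918.10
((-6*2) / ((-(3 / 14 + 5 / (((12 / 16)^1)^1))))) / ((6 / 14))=1176 / 289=4.07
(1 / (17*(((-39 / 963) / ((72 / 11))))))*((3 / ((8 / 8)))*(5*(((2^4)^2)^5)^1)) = -381178691117383680 / 2431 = -156799132504065.68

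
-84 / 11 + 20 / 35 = -544 / 77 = -7.06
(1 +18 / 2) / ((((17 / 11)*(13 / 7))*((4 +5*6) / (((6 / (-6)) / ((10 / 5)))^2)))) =385 / 15028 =0.03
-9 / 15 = -3 / 5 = -0.60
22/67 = 0.33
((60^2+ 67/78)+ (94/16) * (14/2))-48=1121323/312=3593.98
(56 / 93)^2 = 3136 / 8649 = 0.36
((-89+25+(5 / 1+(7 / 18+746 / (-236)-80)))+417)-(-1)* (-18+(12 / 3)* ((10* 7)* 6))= 1028668 / 531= 1937.23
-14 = -14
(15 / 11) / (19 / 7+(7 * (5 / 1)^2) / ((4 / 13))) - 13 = -2287723 / 176011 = -13.00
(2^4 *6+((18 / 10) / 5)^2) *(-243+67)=-10574256 / 625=-16918.81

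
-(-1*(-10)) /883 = -10 /883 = -0.01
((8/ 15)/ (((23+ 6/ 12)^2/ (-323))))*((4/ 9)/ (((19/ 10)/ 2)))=-8704/ 59643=-0.15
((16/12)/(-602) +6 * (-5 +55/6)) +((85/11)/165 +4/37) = 33895234/1347577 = 25.15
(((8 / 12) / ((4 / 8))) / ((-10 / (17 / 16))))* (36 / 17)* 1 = -3 / 10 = -0.30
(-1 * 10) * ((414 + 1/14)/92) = -28985/644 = -45.01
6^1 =6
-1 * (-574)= 574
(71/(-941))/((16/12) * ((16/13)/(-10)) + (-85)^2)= -0.00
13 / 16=0.81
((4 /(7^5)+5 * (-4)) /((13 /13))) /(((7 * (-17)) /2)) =672272 /2000033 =0.34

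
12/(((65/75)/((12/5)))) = 432/13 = 33.23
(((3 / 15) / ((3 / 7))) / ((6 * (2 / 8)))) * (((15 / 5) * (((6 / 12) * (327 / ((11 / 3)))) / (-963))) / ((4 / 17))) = -12971 / 70620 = -0.18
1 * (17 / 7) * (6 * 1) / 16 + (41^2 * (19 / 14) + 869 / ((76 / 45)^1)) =2975803 / 1064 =2796.81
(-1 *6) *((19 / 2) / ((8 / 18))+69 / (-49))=-23481 / 196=-119.80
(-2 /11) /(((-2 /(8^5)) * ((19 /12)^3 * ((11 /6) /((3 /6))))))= 169869312 /829939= 204.68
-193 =-193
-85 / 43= -1.98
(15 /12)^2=25 /16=1.56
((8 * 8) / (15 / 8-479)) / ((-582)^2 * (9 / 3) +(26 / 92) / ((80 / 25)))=-376832 / 2854744441769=-0.00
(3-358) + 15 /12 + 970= 2465 /4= 616.25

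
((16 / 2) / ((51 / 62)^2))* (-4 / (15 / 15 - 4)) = 123008 / 7803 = 15.76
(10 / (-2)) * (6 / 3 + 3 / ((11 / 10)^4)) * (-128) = 37940480 / 14641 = 2591.39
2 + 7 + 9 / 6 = 21 / 2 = 10.50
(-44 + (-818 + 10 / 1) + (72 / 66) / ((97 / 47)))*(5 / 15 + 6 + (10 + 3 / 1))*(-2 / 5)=7025888 / 1067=6584.71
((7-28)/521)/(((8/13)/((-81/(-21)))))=-0.25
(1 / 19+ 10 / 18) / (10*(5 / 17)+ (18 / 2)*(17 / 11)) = 19448 / 538821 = 0.04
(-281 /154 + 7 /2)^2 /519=5547 /1025717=0.01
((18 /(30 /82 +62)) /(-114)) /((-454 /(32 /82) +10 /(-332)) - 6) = 81672 /37723970755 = 0.00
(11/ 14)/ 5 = 11/ 70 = 0.16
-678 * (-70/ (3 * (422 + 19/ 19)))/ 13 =15820/ 5499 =2.88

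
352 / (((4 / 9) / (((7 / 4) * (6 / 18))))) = 462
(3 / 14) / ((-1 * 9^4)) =-1 / 30618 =-0.00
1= 1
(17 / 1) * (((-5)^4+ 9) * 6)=64668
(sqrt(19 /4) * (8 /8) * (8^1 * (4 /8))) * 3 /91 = 6 * sqrt(19) /91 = 0.29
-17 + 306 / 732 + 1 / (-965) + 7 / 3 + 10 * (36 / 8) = 10860709 / 353190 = 30.75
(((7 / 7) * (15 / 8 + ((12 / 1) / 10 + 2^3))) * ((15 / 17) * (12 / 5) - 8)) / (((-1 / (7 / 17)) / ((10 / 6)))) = 77525 / 1734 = 44.71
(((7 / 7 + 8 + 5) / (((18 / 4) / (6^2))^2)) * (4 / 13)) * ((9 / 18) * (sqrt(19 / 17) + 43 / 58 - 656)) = -34052480 / 377 + 1792 * sqrt(323) / 221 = -90179.15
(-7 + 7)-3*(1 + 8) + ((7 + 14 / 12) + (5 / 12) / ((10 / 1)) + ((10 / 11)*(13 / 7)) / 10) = -34415 / 1848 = -18.62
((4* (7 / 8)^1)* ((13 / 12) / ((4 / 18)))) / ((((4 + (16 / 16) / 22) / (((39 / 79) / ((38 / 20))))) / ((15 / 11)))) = 798525 / 534356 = 1.49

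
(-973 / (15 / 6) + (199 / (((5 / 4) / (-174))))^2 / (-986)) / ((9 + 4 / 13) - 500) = 4301868506 / 2711075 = 1586.78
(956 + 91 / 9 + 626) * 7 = 100303 / 9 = 11144.78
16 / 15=1.07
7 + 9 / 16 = 121 / 16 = 7.56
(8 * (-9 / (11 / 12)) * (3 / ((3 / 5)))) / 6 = -720 / 11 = -65.45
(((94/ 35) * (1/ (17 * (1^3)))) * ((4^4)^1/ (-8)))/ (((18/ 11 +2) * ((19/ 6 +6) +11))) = -2256/ 32725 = -0.07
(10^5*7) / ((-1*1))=-700000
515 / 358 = 1.44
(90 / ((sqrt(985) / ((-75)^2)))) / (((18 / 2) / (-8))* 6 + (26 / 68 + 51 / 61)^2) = -217762222500* sqrt(985) / 2230949549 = -3063.45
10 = 10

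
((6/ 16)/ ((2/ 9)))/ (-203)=-27/ 3248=-0.01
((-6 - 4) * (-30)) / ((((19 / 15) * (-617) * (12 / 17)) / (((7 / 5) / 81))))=-2975 / 316521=-0.01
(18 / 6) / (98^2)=3 / 9604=0.00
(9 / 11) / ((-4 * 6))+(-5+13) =701 / 88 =7.97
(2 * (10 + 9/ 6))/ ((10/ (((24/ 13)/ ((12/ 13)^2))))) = 299/ 60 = 4.98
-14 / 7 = -2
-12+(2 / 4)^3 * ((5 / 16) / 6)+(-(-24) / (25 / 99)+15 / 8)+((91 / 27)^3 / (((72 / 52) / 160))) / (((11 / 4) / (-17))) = -340013194375273 / 12471148800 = -27263.98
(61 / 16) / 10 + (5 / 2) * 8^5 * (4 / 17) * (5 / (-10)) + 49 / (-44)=-288380313 / 29920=-9638.38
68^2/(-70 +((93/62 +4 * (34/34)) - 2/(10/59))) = -46240/763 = -60.60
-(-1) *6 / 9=2 / 3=0.67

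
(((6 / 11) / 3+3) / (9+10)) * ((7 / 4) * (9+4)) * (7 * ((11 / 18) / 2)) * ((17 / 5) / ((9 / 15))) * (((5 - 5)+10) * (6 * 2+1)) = 24635975 / 4104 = 6002.92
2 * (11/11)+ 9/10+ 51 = 539/10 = 53.90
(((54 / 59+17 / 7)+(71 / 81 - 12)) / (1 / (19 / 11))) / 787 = -0.02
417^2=173889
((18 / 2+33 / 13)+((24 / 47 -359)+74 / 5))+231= -309016 / 3055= -101.15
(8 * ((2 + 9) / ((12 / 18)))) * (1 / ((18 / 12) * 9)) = 88 / 9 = 9.78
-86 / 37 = -2.32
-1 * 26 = -26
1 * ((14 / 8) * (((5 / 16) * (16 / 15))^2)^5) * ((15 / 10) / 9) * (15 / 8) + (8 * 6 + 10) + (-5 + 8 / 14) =1417176245 / 26453952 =53.57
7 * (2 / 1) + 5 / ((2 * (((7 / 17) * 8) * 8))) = 12629 / 896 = 14.09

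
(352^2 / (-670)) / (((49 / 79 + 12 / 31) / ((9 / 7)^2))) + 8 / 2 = -12127373068 / 40495805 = -299.47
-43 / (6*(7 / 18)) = -129 / 7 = -18.43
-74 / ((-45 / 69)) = 1702 / 15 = 113.47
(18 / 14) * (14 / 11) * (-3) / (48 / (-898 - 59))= 783 / 8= 97.88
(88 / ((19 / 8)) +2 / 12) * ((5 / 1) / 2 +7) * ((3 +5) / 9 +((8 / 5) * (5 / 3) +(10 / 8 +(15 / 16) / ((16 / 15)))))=55570571 / 27648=2009.93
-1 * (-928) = 928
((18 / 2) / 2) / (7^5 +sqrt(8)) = 151263 / 564950482 - 9 * sqrt(2) / 282475241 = 0.00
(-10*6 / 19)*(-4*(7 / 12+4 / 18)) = 580 / 57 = 10.18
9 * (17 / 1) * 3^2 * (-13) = -17901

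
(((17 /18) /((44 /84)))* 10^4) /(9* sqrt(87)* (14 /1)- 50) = 3718750 /5687187 + 3123750* sqrt(87) /1895729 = 16.02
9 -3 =6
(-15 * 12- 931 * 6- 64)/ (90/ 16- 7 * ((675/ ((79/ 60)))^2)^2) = 33029668688/ 2739336790877222661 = 0.00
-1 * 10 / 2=-5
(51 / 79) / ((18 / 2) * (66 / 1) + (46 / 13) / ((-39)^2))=1008423 / 927871432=0.00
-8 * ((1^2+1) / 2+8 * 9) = -584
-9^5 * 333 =-19663317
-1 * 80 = -80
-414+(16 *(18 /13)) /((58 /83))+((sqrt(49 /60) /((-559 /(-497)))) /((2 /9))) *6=-144126 /377+31311 *sqrt(15) /5590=-360.60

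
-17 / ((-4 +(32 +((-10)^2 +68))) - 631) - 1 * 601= -261418 / 435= -600.96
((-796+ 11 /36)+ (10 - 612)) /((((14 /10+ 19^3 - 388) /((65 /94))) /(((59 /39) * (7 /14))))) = -74217575 /657078048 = -0.11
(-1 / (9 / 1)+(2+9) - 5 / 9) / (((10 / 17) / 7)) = 3689 / 30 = 122.97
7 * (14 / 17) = 98 / 17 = 5.76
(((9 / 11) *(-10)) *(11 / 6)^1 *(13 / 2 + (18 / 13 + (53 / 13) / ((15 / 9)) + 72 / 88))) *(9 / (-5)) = 430461 / 1430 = 301.02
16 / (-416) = -1 / 26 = -0.04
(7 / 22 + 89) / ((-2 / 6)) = -5895 / 22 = -267.95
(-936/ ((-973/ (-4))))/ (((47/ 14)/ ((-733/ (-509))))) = -5488704/ 3325297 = -1.65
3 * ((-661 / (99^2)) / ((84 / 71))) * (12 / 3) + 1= 21676 / 68607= 0.32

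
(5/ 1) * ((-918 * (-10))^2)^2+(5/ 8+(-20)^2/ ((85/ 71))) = 4829249433196845525/ 136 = 35509187008800334.74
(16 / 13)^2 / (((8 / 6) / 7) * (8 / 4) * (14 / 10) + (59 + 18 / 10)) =96 / 3887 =0.02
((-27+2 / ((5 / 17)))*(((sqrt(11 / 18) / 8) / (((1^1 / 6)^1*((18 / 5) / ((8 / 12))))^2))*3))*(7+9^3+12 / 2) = -5424.52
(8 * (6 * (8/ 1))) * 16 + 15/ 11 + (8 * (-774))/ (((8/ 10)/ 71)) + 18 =-5977143/ 11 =-543376.64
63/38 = 1.66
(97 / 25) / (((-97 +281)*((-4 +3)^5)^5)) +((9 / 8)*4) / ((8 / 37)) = 20.79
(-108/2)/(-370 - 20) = 9/65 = 0.14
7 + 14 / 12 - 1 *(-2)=61 / 6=10.17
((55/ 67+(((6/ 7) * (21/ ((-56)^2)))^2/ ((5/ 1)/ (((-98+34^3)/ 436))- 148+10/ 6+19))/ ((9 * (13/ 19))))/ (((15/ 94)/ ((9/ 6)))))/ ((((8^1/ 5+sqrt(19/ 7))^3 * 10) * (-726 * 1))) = 5791619080584261964285/ 1168633489859030587392- 28123211712714288609275 * sqrt(133)/ 65443475432105712893952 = -0.00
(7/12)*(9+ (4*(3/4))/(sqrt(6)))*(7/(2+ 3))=49*sqrt(6)/120+ 147/20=8.35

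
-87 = -87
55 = 55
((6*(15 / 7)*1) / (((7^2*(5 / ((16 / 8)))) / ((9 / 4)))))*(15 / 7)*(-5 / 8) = -6075 / 19208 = -0.32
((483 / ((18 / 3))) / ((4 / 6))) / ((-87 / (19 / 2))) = -3059 / 232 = -13.19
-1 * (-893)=893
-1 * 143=-143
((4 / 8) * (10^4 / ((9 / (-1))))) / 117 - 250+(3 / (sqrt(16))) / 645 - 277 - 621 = -1043904787 / 905580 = -1152.75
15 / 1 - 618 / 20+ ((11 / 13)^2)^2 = -4394789 / 285610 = -15.39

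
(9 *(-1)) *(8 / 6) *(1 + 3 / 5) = -96 / 5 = -19.20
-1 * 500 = -500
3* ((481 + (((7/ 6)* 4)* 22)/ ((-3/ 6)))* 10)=8270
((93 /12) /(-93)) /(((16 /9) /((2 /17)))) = -3 /544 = -0.01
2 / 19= 0.11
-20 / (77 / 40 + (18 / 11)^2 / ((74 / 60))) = -4.88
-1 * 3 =-3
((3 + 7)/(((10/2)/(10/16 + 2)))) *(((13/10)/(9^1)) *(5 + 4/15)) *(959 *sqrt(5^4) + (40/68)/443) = 95753.49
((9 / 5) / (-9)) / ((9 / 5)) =-1 / 9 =-0.11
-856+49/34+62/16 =-115693/136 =-850.68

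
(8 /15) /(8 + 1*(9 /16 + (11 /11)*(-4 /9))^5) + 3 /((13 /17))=128458253706927 /32197121687185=3.99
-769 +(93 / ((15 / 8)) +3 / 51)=-719.34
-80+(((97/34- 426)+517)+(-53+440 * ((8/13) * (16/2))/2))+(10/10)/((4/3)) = 923497/884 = 1044.68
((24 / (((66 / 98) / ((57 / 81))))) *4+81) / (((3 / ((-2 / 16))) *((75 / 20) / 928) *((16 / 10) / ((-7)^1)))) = 21862694 / 2673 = 8179.08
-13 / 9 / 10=-0.14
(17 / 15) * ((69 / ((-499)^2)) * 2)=782 / 1245005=0.00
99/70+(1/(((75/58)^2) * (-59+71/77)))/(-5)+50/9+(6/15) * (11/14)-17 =-1069035538/110053125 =-9.71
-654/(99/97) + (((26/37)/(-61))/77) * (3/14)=-640.79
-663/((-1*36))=221/12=18.42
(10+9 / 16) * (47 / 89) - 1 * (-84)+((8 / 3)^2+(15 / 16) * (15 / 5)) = 318803 / 3204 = 99.50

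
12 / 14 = 6 / 7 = 0.86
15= 15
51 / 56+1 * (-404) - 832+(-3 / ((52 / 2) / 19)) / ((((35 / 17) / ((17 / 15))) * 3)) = -67457839 / 54600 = -1235.49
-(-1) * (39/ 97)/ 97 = 39/ 9409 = 0.00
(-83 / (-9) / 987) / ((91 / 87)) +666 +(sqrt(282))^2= 255441955 / 269451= 948.01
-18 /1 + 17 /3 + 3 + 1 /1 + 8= -1 /3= -0.33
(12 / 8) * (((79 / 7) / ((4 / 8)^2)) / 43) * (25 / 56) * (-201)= -1190925 / 8428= -141.31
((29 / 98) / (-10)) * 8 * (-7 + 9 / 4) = 551 / 490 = 1.12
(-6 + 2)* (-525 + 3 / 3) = 2096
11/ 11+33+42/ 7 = 40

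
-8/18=-4/9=-0.44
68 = 68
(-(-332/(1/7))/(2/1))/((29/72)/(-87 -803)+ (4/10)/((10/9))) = 3231.84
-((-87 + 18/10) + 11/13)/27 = 5483/1755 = 3.12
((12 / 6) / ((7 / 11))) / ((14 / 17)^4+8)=918731 / 2473044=0.37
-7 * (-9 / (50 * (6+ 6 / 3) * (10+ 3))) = 63 / 5200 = 0.01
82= 82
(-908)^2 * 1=824464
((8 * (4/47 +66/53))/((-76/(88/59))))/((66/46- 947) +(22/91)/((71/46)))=10834347524/49038420350109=0.00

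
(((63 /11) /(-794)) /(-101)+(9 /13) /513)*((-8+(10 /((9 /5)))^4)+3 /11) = 63338181441355 /47175389249274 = 1.34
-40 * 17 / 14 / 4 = -85 / 7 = -12.14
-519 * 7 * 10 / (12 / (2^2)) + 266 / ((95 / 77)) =-59472 / 5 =-11894.40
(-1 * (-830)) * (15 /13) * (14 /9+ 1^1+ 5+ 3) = 394250 /39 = 10108.97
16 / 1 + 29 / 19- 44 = -503 / 19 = -26.47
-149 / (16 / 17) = -2533 / 16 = -158.31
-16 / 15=-1.07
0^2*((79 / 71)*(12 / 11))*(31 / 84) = 0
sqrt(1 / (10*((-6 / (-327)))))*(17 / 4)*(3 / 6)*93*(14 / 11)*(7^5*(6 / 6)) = 186003069*sqrt(545) / 440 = 9868830.38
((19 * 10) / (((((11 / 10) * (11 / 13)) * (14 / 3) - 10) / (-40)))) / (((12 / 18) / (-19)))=-38292.84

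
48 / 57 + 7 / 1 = 149 / 19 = 7.84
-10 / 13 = -0.77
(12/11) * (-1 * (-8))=96/11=8.73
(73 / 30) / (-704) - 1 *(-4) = 84407 / 21120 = 4.00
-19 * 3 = -57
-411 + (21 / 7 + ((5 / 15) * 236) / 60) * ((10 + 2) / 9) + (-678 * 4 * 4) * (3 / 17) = -5323493 / 2295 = -2319.60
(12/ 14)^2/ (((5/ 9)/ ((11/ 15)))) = 1188/ 1225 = 0.97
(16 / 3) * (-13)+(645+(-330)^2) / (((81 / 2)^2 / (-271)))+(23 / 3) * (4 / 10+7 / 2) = -396685007 / 21870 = -18138.32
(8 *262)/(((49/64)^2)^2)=35165044736/5764801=6099.96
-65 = -65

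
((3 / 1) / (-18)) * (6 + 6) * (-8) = 16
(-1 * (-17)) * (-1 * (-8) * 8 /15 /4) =272 /15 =18.13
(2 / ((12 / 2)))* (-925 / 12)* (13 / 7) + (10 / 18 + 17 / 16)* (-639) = -1090309 / 1008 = -1081.66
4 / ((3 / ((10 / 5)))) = 8 / 3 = 2.67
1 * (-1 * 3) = -3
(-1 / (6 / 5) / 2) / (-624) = 5 / 7488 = 0.00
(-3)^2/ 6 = 3/ 2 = 1.50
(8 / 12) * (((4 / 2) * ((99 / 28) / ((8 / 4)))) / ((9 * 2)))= 11 / 84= 0.13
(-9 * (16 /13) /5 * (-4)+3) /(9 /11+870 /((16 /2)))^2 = 497552 /503577555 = 0.00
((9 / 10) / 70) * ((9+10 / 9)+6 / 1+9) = 0.32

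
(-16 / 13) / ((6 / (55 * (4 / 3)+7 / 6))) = -596 / 39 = -15.28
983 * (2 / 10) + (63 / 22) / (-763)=2357189 / 11990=196.60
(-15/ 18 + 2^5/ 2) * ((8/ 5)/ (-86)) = -182/ 645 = -0.28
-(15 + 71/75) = -1196/75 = -15.95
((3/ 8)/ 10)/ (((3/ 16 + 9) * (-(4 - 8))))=1/ 980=0.00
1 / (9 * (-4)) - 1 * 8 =-289 / 36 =-8.03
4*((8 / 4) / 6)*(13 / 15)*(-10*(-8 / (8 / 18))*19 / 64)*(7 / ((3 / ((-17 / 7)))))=-349.92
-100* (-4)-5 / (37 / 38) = 14610 / 37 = 394.86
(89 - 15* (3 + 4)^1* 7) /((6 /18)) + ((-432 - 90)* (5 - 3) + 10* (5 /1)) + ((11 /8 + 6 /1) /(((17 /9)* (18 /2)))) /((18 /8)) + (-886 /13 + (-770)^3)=-1816100207845 /3978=-456535999.96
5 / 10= 1 / 2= 0.50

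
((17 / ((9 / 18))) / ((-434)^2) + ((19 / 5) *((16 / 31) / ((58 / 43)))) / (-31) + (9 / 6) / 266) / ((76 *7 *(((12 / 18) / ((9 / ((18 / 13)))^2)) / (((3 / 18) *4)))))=-3603105181 / 1104263419840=-0.00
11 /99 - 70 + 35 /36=-827 /12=-68.92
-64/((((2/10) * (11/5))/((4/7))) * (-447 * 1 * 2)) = 3200/34419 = 0.09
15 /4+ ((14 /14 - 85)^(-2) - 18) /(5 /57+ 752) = 375691447 /100827888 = 3.73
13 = 13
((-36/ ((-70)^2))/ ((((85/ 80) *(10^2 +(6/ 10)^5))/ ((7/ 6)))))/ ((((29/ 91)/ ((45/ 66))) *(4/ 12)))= -877500/ 1696005289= -0.00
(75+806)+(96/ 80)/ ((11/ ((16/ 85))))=4118771/ 4675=881.02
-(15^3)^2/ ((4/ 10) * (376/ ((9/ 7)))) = -512578125/ 5264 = -97374.26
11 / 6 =1.83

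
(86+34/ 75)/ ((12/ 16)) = 25936/ 225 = 115.27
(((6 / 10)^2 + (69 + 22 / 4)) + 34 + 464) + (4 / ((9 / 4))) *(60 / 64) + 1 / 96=1378889 / 2400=574.54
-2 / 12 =-0.17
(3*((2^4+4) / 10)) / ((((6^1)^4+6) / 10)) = 10 / 217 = 0.05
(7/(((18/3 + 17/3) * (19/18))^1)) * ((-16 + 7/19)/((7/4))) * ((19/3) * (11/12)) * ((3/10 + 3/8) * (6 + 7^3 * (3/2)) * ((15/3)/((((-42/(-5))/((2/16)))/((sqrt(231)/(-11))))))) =8347779 * sqrt(231)/119168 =1064.68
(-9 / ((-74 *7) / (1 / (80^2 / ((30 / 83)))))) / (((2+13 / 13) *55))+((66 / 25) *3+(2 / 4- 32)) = -7137141579 / 302677760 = -23.58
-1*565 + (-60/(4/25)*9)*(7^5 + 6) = -56744440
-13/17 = -0.76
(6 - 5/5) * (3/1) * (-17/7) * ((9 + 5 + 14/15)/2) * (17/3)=-4624/3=-1541.33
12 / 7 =1.71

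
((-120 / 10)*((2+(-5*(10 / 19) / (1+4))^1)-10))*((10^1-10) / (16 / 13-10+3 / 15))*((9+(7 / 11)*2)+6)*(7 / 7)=0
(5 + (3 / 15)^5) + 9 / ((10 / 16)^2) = 87626 / 3125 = 28.04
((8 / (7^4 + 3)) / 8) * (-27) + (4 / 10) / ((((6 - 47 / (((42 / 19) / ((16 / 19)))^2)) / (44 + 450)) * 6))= -87311271 / 2175620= -40.13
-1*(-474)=474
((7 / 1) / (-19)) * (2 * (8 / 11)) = -112 / 209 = -0.54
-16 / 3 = -5.33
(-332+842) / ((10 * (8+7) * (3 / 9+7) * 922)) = 51 / 101420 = 0.00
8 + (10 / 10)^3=9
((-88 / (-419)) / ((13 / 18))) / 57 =0.01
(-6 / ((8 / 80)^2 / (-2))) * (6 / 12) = 600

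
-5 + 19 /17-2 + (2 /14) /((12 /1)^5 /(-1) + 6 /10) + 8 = 2.12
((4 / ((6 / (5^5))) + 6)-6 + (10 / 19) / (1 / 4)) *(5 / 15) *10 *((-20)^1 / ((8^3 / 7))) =-10401125 / 5472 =-1900.79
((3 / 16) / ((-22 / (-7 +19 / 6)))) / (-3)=-23 / 2112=-0.01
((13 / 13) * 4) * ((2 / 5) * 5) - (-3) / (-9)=23 / 3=7.67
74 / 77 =0.96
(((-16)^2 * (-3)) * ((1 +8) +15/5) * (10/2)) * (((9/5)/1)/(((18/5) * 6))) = -3840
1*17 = 17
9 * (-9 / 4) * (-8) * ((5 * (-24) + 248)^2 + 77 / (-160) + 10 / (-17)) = 3609487251 / 1360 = 2654034.74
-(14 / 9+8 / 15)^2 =-8836 / 2025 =-4.36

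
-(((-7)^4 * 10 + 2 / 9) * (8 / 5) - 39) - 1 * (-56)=-38321.36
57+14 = 71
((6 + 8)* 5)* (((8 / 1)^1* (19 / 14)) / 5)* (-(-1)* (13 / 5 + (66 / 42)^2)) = 188784 / 245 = 770.55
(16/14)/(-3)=-8/21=-0.38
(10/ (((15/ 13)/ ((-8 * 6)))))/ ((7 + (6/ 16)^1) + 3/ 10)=-16640/ 307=-54.20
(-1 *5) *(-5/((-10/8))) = -20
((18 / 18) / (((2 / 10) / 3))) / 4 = 3.75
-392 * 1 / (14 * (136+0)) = -0.21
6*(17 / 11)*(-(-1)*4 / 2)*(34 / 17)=408 / 11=37.09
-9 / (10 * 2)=-0.45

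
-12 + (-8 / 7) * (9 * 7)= -84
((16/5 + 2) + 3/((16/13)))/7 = 611/560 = 1.09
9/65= 0.14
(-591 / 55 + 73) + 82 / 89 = 309246 / 4895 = 63.18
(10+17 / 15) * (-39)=-2171 / 5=-434.20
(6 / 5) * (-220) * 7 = -1848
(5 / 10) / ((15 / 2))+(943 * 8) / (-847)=-112313 / 12705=-8.84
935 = 935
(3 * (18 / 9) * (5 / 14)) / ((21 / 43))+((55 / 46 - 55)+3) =-104623 / 2254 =-46.42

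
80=80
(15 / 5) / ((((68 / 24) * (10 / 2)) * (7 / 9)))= 162 / 595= 0.27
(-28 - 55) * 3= -249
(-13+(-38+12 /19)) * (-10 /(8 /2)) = 4785 /38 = 125.92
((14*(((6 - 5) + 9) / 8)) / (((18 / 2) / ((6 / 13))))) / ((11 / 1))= 35 / 429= 0.08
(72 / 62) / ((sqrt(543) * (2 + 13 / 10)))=40 * sqrt(543) / 61721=0.02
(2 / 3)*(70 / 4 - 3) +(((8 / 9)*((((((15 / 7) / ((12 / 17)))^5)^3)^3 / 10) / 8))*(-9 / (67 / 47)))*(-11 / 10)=41354563986059702759688352791176189771368891394742238575363430981494389173952458231148771 / 106504377698628528914137397451722890593238773668335398473381783273472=388289804416107404751.12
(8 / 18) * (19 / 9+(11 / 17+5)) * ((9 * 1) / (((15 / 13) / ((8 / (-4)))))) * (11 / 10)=-678964 / 11475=-59.17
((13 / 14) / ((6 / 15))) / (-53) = -65 / 1484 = -0.04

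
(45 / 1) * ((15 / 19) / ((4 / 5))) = 44.41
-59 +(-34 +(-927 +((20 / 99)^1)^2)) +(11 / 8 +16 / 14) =-558428779 / 548856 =-1017.44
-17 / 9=-1.89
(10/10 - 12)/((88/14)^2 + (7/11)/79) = -468391/1682727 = -0.28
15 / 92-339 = -31173 / 92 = -338.84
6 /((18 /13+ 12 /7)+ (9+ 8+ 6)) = 546 /2375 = 0.23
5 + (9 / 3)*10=35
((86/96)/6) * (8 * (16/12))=43/27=1.59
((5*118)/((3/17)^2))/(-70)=-17051/63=-270.65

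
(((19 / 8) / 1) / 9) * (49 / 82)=931 / 5904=0.16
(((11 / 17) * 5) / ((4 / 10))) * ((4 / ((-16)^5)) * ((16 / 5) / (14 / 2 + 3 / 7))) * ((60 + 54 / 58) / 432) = -226765 / 120965824512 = -0.00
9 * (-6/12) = -9/2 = -4.50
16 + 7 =23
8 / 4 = 2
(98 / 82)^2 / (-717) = -2401 / 1205277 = -0.00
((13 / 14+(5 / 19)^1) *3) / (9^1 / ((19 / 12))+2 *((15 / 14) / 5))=317 / 542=0.58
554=554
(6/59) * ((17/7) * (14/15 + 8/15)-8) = -0.45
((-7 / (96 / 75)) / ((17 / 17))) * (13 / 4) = -2275 / 128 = -17.77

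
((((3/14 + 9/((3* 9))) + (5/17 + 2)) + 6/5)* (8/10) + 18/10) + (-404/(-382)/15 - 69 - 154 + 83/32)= -3914885773/18183200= -215.30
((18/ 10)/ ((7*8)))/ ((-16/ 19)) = -171/ 4480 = -0.04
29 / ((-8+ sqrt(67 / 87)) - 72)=-201840 / 556733 - 29 * sqrt(5829) / 556733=-0.37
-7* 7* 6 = -294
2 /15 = 0.13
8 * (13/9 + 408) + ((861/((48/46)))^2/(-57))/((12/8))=-2849929/608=-4687.38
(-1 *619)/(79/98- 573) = 60662/56075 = 1.08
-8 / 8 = -1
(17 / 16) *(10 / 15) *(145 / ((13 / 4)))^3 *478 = 198185014000 / 6591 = 30069035.65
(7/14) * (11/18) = 0.31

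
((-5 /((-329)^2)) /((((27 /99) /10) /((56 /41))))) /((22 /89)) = -17800 /1901949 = -0.01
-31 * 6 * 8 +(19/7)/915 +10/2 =-9498596/6405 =-1483.00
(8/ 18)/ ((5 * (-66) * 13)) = -2/ 19305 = -0.00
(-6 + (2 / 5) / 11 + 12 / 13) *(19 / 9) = -68476 / 6435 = -10.64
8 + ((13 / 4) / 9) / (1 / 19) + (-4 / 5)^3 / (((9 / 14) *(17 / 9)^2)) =19036571 / 1300500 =14.64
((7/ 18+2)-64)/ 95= -1109/ 1710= -0.65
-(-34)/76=17/38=0.45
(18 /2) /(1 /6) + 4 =58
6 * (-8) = -48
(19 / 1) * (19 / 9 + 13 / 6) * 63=10241 / 2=5120.50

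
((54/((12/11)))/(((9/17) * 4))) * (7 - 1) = 561/4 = 140.25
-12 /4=-3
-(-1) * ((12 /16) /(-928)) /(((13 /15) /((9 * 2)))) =-405 /24128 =-0.02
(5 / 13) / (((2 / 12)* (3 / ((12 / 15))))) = 0.62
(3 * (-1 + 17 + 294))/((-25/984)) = -183024/5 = -36604.80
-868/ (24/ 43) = -9331/ 6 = -1555.17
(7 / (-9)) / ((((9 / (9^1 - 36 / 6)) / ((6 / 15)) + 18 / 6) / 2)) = -4 / 27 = -0.15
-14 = -14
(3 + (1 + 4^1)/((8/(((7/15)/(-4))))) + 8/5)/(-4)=-2173/1920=-1.13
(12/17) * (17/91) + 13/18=1399/1638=0.85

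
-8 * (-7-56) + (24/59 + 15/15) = 29819/59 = 505.41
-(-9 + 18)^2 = -81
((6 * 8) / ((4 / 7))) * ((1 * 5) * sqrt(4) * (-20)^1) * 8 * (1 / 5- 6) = 779520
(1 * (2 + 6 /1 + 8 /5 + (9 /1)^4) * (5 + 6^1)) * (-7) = -2529681 /5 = -505936.20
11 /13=0.85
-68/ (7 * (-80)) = 17/ 140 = 0.12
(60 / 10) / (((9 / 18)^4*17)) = 96 / 17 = 5.65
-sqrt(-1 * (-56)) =-2 * sqrt(14) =-7.48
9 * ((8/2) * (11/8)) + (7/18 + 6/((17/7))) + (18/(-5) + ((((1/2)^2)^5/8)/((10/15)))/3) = 611140349/12533760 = 48.76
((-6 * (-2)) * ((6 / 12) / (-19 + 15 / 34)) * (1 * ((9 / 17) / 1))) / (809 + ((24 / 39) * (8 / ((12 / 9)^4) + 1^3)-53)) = -5616 / 24877175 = -0.00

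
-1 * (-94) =94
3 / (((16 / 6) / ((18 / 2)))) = 81 / 8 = 10.12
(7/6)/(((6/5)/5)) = 175/36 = 4.86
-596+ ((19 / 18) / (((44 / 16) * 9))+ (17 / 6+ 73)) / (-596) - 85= -723406243 / 1062072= -681.13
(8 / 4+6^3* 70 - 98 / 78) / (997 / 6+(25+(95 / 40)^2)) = 37741376 / 491231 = 76.83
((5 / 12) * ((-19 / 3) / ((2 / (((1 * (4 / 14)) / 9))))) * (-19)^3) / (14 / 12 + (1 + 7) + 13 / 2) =651605 / 35532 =18.34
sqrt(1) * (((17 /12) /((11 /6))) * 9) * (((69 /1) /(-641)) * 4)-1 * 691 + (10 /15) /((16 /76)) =-29226161 /42306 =-690.83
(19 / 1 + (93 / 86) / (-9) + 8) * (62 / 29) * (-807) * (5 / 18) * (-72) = 1156619300 / 1247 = 927521.49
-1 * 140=-140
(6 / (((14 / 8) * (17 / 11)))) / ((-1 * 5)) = -264 / 595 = -0.44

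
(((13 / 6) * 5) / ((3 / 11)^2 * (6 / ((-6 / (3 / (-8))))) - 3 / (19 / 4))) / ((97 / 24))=-4781920 / 1076991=-4.44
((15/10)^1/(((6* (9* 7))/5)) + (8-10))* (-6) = 499/42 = 11.88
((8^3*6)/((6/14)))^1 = 7168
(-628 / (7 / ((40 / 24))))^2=22357.37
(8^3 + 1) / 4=513 / 4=128.25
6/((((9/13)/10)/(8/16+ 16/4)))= 390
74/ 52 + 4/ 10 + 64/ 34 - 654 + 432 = -482431/ 2210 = -218.29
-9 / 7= -1.29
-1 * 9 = -9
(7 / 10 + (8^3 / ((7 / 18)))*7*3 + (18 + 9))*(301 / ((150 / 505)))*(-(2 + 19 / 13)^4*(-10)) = 40266313900.86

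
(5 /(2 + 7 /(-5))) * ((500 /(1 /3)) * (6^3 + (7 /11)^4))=39560712500 /14641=2702049.89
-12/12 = -1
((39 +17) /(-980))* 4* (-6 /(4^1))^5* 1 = 243 /140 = 1.74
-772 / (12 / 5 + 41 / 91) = -351260 / 1297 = -270.82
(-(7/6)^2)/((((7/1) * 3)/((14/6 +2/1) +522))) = -34.11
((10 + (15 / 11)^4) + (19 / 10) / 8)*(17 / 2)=116.41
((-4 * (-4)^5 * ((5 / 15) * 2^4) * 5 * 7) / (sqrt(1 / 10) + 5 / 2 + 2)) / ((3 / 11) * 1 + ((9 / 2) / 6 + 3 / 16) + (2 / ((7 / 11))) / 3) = 50866421760 / 672607 - 1130364928 * sqrt(10) / 672607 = 70311.33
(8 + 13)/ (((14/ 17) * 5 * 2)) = 2.55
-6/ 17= -0.35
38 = 38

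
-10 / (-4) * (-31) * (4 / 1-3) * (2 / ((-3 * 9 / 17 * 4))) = 24.40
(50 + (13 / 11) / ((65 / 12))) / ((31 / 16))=44192 / 1705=25.92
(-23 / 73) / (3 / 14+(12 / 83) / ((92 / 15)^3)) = -2601401936 / 1774450347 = -1.47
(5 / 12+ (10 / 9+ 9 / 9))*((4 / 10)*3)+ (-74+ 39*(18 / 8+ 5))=12707 / 60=211.78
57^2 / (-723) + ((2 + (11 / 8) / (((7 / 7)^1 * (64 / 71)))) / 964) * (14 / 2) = -2205349 / 493568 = -4.47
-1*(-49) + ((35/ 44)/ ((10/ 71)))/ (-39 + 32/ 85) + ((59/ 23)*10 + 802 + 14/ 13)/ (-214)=59393867509/ 1320415096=44.98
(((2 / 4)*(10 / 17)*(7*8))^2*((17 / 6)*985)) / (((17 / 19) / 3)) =733628000 / 289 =2538505.19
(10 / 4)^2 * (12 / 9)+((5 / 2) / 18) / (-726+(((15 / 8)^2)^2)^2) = 8.33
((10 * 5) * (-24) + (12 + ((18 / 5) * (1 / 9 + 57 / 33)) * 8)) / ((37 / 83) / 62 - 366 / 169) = 54292008472 / 103245065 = 525.86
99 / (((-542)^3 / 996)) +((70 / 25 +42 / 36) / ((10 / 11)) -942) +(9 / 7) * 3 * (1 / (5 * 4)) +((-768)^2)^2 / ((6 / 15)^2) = 45438299413043913120749 / 20897636550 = 2174327192662.56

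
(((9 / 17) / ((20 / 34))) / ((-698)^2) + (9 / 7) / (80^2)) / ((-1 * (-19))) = 1106289 / 103677011200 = 0.00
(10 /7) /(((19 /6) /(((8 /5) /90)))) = 16 /1995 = 0.01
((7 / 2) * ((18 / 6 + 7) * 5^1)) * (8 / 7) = 200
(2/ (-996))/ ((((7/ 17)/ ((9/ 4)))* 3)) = -17/ 4648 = -0.00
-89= -89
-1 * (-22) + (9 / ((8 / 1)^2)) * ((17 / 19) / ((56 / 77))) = 215699 / 9728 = 22.17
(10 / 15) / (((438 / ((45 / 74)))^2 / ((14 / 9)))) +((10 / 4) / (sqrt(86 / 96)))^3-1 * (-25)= 3000 * sqrt(129) / 1849 +2188620475 / 87544812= 43.43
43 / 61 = 0.70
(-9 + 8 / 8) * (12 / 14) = -48 / 7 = -6.86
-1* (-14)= 14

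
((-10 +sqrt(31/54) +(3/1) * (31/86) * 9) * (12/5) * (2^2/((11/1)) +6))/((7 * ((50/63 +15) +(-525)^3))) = 4347/1078001987810-21 * sqrt(186)/25069813670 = -0.00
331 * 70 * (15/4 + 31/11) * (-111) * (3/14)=-159272235/44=-3619823.52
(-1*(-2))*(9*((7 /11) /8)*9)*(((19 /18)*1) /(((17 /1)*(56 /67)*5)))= 11457 /59840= 0.19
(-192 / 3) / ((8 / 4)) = -32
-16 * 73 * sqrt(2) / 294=-584 * sqrt(2) / 147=-5.62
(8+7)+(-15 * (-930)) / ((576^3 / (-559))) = 158819255 / 10616832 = 14.96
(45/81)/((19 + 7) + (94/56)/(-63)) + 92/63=4276904/2886471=1.48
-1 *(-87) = 87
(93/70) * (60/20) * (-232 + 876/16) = -197811/280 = -706.47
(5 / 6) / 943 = 5 / 5658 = 0.00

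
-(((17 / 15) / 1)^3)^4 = -582622237229761 / 129746337890625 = -4.49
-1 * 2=-2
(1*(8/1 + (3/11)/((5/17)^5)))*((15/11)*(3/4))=40811139/302500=134.91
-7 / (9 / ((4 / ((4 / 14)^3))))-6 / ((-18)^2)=-3602 / 27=-133.41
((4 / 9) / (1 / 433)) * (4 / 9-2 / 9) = 3464 / 81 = 42.77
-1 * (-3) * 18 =54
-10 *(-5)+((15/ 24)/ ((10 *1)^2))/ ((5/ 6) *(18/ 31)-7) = 1615969/ 32320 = 50.00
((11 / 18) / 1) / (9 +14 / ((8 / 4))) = 11 / 288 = 0.04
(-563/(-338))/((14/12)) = 1689/1183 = 1.43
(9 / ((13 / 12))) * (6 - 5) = 108 / 13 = 8.31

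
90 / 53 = 1.70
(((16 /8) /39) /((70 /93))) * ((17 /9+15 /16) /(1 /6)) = 12617 /10920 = 1.16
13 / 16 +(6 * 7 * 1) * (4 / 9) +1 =983 / 48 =20.48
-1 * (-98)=98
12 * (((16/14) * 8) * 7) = 768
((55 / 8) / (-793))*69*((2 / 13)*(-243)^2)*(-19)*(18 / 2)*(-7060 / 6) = -22544670527775 / 20618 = -1093446043.64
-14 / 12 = -7 / 6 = -1.17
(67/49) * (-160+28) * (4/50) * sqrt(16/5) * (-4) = 283008 * sqrt(5)/6125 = 103.32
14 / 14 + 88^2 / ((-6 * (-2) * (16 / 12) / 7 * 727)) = 4115 / 727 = 5.66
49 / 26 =1.88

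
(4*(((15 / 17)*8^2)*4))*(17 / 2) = 7680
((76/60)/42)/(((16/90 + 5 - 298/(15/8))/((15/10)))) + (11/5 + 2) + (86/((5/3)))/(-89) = 312076887/86210740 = 3.62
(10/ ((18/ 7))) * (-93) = -1085/ 3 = -361.67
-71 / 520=-0.14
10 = 10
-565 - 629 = -1194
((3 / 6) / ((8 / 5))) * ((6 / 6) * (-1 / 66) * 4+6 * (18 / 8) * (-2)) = -4465 / 528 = -8.46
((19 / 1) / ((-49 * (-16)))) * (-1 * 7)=-19 / 112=-0.17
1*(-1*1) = -1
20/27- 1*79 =-2113/27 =-78.26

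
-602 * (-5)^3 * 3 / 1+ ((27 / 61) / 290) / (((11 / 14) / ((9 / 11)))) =241607810451 / 1070245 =225750.00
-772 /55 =-14.04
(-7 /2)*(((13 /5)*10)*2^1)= -182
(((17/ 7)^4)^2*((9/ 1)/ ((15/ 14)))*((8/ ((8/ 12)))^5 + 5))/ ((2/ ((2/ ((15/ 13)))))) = 2192064793.85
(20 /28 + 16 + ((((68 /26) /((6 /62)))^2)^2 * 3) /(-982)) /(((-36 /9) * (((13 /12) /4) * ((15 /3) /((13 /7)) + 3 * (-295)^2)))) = 8550340349974 /1499265587248065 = 0.01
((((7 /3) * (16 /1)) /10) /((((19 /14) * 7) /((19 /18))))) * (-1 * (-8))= 448 /135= 3.32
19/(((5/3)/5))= 57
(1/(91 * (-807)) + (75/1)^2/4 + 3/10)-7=2055575047/1468740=1399.55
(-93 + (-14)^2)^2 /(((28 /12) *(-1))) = -31827 /7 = -4546.71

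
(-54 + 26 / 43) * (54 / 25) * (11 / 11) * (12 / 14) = -106272 / 1075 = -98.86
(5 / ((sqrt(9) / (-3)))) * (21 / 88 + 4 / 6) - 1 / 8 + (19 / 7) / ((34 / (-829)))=-278158 / 3927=-70.83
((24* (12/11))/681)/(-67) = -96/167299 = -0.00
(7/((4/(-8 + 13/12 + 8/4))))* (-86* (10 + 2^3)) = 53277/4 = 13319.25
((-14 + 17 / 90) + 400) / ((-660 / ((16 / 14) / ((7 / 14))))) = -69514 / 51975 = -1.34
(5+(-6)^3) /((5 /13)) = -2743 /5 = -548.60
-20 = -20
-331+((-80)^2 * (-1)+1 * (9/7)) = -47108/7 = -6729.71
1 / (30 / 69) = 23 / 10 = 2.30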